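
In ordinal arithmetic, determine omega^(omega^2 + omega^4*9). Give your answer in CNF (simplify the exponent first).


omega^(omega^2 + omega^4*9):
In ordinal addition a term is absorbed by a following term of strictly larger exponent: 2 < 4, so omega^2 + omega^4*9 = omega^4*9.
omega raised to a CNF ordinal is a single CNF term: Result = omega^(omega^4*9)

omega^(omega^4*9)


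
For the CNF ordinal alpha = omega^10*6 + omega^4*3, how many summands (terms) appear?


CNF: omega^10*6 + omega^4*3
Count the summands separated by '+':
  term 1: omega^10*6
  term 2: omega^4*3
Total terms = 2

2


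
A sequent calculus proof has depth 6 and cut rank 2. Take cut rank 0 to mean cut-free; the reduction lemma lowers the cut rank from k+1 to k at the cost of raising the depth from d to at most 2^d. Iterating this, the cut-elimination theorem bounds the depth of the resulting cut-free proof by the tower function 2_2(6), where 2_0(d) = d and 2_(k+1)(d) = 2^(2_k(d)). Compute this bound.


Each rank reduction sends depth d to at most 2^d; cut rank r needs r reductions.
2_0(6) = 6
2_1(6) = 2^6 = 64
2_2(6) = 2^64 = 18446744073709551616
Cut-free depth bound = 18446744073709551616

18446744073709551616


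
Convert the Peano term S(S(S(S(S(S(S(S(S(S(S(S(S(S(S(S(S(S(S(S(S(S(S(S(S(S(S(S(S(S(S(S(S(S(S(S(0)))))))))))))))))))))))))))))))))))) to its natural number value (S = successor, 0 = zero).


Counting successors applied to 0:
36 applications of S to 0 = 36

36


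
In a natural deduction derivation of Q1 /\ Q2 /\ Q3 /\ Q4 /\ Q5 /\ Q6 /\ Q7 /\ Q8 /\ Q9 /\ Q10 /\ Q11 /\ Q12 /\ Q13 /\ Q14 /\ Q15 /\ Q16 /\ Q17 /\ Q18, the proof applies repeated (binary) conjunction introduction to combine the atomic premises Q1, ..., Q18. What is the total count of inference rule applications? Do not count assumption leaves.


The target conjunction has 18 conjuncts, i.e. 17 binary /\ connectives.
Each conjunction-intro joins two pieces, so 18 atoms require 18-1 = 17 applications.
Total inference nodes = 17

17


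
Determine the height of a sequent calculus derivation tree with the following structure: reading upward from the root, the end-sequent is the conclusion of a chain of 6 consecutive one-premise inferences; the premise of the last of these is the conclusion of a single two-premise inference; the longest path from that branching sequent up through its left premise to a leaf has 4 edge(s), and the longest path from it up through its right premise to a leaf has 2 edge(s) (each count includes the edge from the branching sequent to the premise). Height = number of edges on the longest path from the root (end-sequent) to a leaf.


Longest path through the left premise: 4 edges (measured from the branching sequent)
Longest path through the right premise: 2 edges
Height of the subtree rooted at the branching sequent: max(4, 2) = 4
The branching sequent sits 6 edges above the root (the chain of one-premise inferences), so height = 4 + 6 = 10

10


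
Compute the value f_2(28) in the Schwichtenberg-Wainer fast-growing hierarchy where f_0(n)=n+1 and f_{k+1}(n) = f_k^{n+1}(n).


f_2(28) = f_1^29(28)
f_1(m) = 2m + 1.
Iterating: f_1^k(n) = 2^k*(n+1) - 1.
f_2(28) = 2^29*(28+1) - 1 = 536870912*29 - 1 = 15569256447

15569256447


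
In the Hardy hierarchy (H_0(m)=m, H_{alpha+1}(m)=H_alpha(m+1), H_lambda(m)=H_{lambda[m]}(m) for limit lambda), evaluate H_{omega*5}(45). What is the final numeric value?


H_{omega*5}(45):
For the Hardy hierarchy, H_{omega*k}(n) = 2^k * n.
2^5 = 32.
32 * 45 = 1440

1440


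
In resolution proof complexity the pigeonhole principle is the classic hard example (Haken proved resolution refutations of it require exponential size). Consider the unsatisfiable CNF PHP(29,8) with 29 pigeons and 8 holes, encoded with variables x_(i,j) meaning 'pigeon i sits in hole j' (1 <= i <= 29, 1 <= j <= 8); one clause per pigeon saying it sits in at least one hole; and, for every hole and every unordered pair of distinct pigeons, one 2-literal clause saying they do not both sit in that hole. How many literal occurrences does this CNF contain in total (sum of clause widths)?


PHP(29,8): 29 pigeons, 8 holes, 29*8 = 232 variables.
- pigeon clauses: one per pigeon -> 29 clauses of width 8 -> 232 literals
- hole clauses: 8 holes * C(29,2) = 8 * 406 -> 3248 clauses of width 2 -> 6496 literals
Total literal occurrences = 232 + 6496 = 6728

6728


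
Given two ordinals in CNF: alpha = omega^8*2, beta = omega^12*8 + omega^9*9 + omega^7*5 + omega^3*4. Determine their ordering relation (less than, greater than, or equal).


Compare term by term from highest exponent:
alpha = omega^8*2
beta = omega^12*8 + omega^9*9 + omega^7*5 + omega^3*4
Term 1: alpha has omega^8*2, beta has omega^12*8
Term 2: alpha has omega^0*0, beta has omega^9*9
Term 3: alpha has omega^0*0, beta has omega^7*5
Term 4: alpha has omega^0*0, beta has omega^3*4
Result: alpha < beta

alpha < beta


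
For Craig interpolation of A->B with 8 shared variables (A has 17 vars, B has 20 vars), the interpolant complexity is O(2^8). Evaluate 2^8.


Shared atoms = 8
Craig interpolant size bound = 2^8
= 256

256


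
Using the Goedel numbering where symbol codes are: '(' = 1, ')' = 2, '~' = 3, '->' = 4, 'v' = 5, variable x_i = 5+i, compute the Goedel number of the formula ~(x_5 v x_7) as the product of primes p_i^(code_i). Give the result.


Formula: ~(x_5 v x_7)
Symbol codes: [3, 1, 10, 5, 12, 2]
Primes: [2, 3, 5, 7, 11, 13]
p_1^3 = 2^3 = 8
p_2^1 = 3^1 = 3
p_3^10 = 5^10 = 9765625
p_4^5 = 7^5 = 16807
p_5^12 = 11^12 = 3138428376721
p_6^2 = 13^2 = 169
Product = 2089298111239669721015625000

2089298111239669721015625000


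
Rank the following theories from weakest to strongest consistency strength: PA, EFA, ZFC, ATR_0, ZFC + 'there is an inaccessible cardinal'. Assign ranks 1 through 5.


Ordering by consistency strength:
1. EFA
2. PA
3. ATR_0
4. ZFC
5. ZFC + 'there is an inaccessible cardinal'


PA=2, EFA=1, ZFC=4, ATR_0=3, ZFC + 'there is an inaccessible cardinal'=5


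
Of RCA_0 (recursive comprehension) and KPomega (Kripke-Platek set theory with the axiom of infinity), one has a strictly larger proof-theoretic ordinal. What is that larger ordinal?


Proof-theoretic ordinal of RCA_0 (recursive comprehension): omega^omega
Proof-theoretic ordinal of KPomega (Kripke-Platek set theory with the axiom of infinity): psi_0(epsilon_{Omega+1})
Comparing: omega^omega < psi_0(epsilon_{Omega+1}).
The larger ordinal is psi_0(epsilon_{Omega+1}) (from KPomega (Kripke-Platek set theory with the axiom of infinity)).

psi_0(epsilon_{Omega+1})


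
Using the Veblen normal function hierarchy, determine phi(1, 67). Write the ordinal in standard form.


phi(1, 67):
phi(1, beta) = epsilon_beta (the beta-th epsilon number).
phi(1, 67) = epsilon_67

epsilon_67


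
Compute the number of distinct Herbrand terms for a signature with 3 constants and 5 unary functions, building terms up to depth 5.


Herbrand terms by depth:
Depth 0: 3 constants
Depth 1: 15 new terms (running total: 18)
Depth 2: 75 new terms (running total: 93)
Depth 3: 375 new terms (running total: 468)
Depth 4: 1875 new terms (running total: 2343)
Depth 5: 9375 new terms (running total: 11718)
Total distinct ground terms = 11718

11718


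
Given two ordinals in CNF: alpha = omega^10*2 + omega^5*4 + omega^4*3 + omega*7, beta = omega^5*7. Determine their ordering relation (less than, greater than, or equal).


Compare term by term from highest exponent:
alpha = omega^10*2 + omega^5*4 + omega^4*3 + omega*7
beta = omega^5*7
Term 1: alpha has omega^10*2, beta has omega^5*7
Term 2: alpha has omega^5*4, beta has omega^0*0
Term 3: alpha has omega^4*3, beta has omega^0*0
Term 4: alpha has omega^1*7, beta has omega^0*0
Result: alpha > beta

alpha > beta


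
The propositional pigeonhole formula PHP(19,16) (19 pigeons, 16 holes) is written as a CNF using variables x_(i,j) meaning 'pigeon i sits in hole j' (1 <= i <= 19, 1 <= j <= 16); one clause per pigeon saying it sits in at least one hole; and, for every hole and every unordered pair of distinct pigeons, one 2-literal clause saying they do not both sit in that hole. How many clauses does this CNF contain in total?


PHP(19,16): 19 pigeons, 16 holes, 19*16 = 304 variables.
- pigeon clauses: one per pigeon -> 19 clauses
- hole clauses: 16 holes * C(19,2) = 16 * 171 -> 2736 clauses
Total clauses = 19 + 2736 = 2755

2755


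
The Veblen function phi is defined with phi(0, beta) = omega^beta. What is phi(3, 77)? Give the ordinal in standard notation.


phi(3, 77):
phi(3, beta) = eta_beta (the beta-th eta number, fixed point of zeta).
phi(3, 77) = eta_77

eta_77


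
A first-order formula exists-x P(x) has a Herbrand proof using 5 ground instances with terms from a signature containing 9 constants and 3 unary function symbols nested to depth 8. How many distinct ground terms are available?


Herbrand terms by depth:
Depth 0: 9 constants
Depth 1: 27 new terms (running total: 36)
Depth 2: 81 new terms (running total: 117)
Depth 3: 243 new terms (running total: 360)
Depth 4: 729 new terms (running total: 1089)
Depth 5: 2187 new terms (running total: 3276)
Depth 6: 6561 new terms (running total: 9837)
Depth 7: 19683 new terms (running total: 29520)
Depth 8: 59049 new terms (running total: 88569)
Total distinct ground terms = 88569

88569


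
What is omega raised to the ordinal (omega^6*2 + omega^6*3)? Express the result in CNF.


omega^(omega^6*2 + omega^6*3):
Both terms of the exponent have the same exponent 6, so they merge: omega^6*2 + omega^6*3 = omega^6*(2+3) = omega^6*5.
omega raised to a CNF ordinal is a single CNF term: Result = omega^(omega^6*5)

omega^(omega^6*5)


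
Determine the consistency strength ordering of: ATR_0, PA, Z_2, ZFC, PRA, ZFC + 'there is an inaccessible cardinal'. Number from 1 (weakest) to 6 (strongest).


Ordering by consistency strength:
1. PRA
2. PA
3. ATR_0
4. Z_2
5. ZFC
6. ZFC + 'there is an inaccessible cardinal'


ATR_0=3, PA=2, Z_2=4, ZFC=5, PRA=1, ZFC + 'there is an inaccessible cardinal'=6


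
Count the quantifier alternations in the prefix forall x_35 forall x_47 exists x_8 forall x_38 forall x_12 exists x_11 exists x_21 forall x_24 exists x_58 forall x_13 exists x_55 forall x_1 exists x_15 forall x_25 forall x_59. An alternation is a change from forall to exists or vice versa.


Walk the prefix and count type changes:
  position 1: forall -> forall
  position 2: forall -> exists <-- alternation
  position 3: exists -> forall <-- alternation
  position 4: forall -> forall
  position 5: forall -> exists <-- alternation
  position 6: exists -> exists
  position 7: exists -> forall <-- alternation
  position 8: forall -> exists <-- alternation
  position 9: exists -> forall <-- alternation
  position 10: forall -> exists <-- alternation
  position 11: exists -> forall <-- alternation
  position 12: forall -> exists <-- alternation
  position 13: exists -> forall <-- alternation
  position 14: forall -> forall
Total alternations = 10

10


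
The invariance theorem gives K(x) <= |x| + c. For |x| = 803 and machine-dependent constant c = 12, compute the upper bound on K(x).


K(x) <= |x| + c = 803 + 12 = 815

815


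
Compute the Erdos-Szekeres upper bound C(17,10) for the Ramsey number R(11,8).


R(11,8) <= C(11+8-2, 11-1) = C(17, 10)
C(17, 10) = 17! / (10! * 7!)
= 19448

19448


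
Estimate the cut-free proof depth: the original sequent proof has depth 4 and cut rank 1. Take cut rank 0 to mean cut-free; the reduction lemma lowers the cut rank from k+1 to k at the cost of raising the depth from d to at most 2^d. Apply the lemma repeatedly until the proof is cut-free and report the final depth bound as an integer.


Each rank reduction sends depth d to at most 2^d; cut rank r needs r reductions.
2_0(4) = 4
2_1(4) = 2^4 = 16
Cut-free depth bound = 16

16


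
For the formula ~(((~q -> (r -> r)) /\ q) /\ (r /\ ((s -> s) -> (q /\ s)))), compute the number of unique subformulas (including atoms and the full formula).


Formula: ~(((~q -> (r -> r)) /\ q) /\ (r /\ ((s -> s) -> (q /\ s))))
Subformulas found:
  1. q
  2. r
  3. s
  4. ~q
  5. (r -> r)
  6. (q /\ s)
  7. (s -> s)
  8. (~q -> (r -> r))
  9. ((s -> s) -> (q /\ s))
  10. ((~q -> (r -> r)) /\ q)
  11. (r /\ ((s -> s) -> (q /\ s)))
  12. (((~q -> (r -> r)) /\ q) /\ (r /\ ((s -> s) -> (q /\ s))))
  13. ~(((~q -> (r -> r)) /\ q) /\ (r /\ ((s -> s) -> (q /\ s))))
Total distinct subformulas = 13

13


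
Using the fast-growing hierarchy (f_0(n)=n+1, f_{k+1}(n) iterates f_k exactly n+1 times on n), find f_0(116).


f_0(116) = 116 + 1 = 117

117


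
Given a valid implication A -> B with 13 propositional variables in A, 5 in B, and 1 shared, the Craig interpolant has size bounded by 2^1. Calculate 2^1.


Shared atoms = 1
Craig interpolant size bound = 2^1
= 2

2


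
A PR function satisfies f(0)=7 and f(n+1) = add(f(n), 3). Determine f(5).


f(0) = 7
f(1) = add(f(0), 3) = add(7, 3) = 10
f(2) = add(f(1), 3) = add(10, 3) = 13
f(3) = add(f(2), 3) = add(13, 3) = 16
f(4) = add(f(3), 3) = add(16, 3) = 19
f(5) = add(f(4), 3) = add(19, 3) = 22


22


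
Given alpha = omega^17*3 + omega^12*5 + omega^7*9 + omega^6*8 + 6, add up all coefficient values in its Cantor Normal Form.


CNF: omega^17*3 + omega^12*5 + omega^7*9 + omega^6*8 + 6
Coefficients: 3 + 5 + 9 + 8 + 6 = 31

31


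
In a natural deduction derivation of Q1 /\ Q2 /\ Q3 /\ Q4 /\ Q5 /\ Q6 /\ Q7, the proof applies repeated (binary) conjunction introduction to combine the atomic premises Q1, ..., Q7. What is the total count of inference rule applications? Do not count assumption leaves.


The target conjunction has 7 conjuncts, i.e. 6 binary /\ connectives.
Each conjunction-intro joins two pieces, so 7 atoms require 7-1 = 6 applications.
Total inference nodes = 6

6


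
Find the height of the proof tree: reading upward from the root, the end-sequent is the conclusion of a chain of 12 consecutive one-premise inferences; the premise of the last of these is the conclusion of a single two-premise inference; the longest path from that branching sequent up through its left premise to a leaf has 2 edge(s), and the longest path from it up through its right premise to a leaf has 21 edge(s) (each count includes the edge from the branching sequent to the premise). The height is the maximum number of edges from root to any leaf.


Longest path through the left premise: 2 edges (measured from the branching sequent)
Longest path through the right premise: 21 edges
Height of the subtree rooted at the branching sequent: max(2, 21) = 21
The branching sequent sits 12 edges above the root (the chain of one-premise inferences), so height = 21 + 12 = 33

33


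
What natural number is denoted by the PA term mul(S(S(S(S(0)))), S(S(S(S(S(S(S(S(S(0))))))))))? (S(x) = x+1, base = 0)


mul(S^4(0), S^9(0)):
S^4(0) = 4
S^9(0) = 9
4 * 9 = 36

36


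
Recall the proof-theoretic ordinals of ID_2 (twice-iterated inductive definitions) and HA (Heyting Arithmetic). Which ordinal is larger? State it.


Proof-theoretic ordinal of ID_2 (twice-iterated inductive definitions): psi_0(epsilon_{Omega_2+1})
Proof-theoretic ordinal of HA (Heyting Arithmetic): epsilon_0
Comparing: epsilon_0 < psi_0(epsilon_{Omega_2+1}).
The larger ordinal is psi_0(epsilon_{Omega_2+1}) (from ID_2 (twice-iterated inductive definitions)).

psi_0(epsilon_{Omega_2+1})


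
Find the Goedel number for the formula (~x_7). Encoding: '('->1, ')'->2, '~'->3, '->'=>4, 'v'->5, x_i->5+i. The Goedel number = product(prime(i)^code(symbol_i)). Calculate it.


Formula: (~x_7)
Symbol codes: [1, 3, 12, 2]
Primes: [2, 3, 5, 7]
p_1^1 = 2^1 = 2
p_2^3 = 3^3 = 27
p_3^12 = 5^12 = 244140625
p_4^2 = 7^2 = 49
Product = 645996093750

645996093750


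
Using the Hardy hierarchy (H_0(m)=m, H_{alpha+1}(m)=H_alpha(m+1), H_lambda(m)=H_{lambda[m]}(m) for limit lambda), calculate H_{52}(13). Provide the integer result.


H_52(13):
For finite ordinals k, H_k(n) = n + k (each successor step adds 1).
H_52(13) = 13 + 52 = 65

65


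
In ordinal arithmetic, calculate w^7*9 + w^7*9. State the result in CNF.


Ordinal addition w^7*9 + w^7*9:
Both terms have the same exponent 7.
w^e*c + w^e*d = w^e*(c+d).
Result = w^7*(9+9) = w^7*18

w^7*18


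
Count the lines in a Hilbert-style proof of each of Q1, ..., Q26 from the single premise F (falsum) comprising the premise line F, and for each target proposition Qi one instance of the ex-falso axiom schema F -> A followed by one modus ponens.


Ex falso, line by line:
- 1 premise line (F)
- 26 targets, each needing 1 axiom instance (F -> Qi) + 1 MP = 2 lines: 2 * 26 = 52
Total = 1 + 52 = 53 lines.

53


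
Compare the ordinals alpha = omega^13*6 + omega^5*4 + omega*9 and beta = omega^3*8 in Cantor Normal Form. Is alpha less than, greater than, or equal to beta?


Compare term by term from highest exponent:
alpha = omega^13*6 + omega^5*4 + omega*9
beta = omega^3*8
Term 1: alpha has omega^13*6, beta has omega^3*8
Term 2: alpha has omega^5*4, beta has omega^0*0
Term 3: alpha has omega^1*9, beta has omega^0*0
Result: alpha > beta

alpha > beta


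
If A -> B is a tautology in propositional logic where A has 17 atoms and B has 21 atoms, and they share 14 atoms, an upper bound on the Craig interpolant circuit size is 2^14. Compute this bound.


Shared atoms = 14
Craig interpolant size bound = 2^14
= 16384

16384


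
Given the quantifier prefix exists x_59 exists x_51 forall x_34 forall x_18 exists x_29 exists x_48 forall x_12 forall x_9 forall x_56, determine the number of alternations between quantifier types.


Walk the prefix and count type changes:
  position 1: exists -> exists
  position 2: exists -> forall <-- alternation
  position 3: forall -> forall
  position 4: forall -> exists <-- alternation
  position 5: exists -> exists
  position 6: exists -> forall <-- alternation
  position 7: forall -> forall
  position 8: forall -> forall
Total alternations = 3

3


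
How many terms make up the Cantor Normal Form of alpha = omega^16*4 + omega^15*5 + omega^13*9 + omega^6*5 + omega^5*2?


CNF: omega^16*4 + omega^15*5 + omega^13*9 + omega^6*5 + omega^5*2
Count the summands separated by '+':
  term 1: omega^16*4
  term 2: omega^15*5
  term 3: omega^13*9
  term 4: omega^6*5
  term 5: omega^5*2
Total terms = 5

5


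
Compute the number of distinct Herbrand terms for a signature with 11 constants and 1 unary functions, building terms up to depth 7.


Herbrand terms by depth:
Depth 0: 11 constants
Depth 1: 11 new terms (running total: 22)
Depth 2: 11 new terms (running total: 33)
Depth 3: 11 new terms (running total: 44)
Depth 4: 11 new terms (running total: 55)
Depth 5: 11 new terms (running total: 66)
Depth 6: 11 new terms (running total: 77)
Depth 7: 11 new terms (running total: 88)
Total distinct ground terms = 88

88


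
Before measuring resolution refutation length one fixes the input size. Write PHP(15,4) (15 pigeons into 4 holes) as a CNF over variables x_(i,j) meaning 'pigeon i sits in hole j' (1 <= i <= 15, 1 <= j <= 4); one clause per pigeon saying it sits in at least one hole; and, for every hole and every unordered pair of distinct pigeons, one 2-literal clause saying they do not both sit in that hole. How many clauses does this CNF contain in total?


PHP(15,4): 15 pigeons, 4 holes, 15*4 = 60 variables.
- pigeon clauses: one per pigeon -> 15 clauses
- hole clauses: 4 holes * C(15,2) = 4 * 105 -> 420 clauses
Total clauses = 15 + 420 = 435

435


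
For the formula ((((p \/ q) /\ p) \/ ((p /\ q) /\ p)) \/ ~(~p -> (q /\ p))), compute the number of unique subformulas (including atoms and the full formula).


Formula: ((((p \/ q) /\ p) \/ ((p /\ q) /\ p)) \/ ~(~p -> (q /\ p)))
Subformulas found:
  1. q
  2. p
  3. ~p
  4. (q /\ p)
  5. (p \/ q)
  6. (p /\ q)
  7. ((p \/ q) /\ p)
  8. ((p /\ q) /\ p)
  9. (~p -> (q /\ p))
  10. ~(~p -> (q /\ p))
  11. (((p \/ q) /\ p) \/ ((p /\ q) /\ p))
  12. ((((p \/ q) /\ p) \/ ((p /\ q) /\ p)) \/ ~(~p -> (q /\ p)))
Total distinct subformulas = 12

12


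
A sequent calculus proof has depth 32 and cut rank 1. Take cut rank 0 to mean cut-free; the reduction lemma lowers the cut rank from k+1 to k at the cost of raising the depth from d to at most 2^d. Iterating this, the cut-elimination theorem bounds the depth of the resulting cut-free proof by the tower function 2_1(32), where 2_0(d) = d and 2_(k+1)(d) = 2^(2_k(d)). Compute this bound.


Each rank reduction sends depth d to at most 2^d; cut rank r needs r reductions.
2_0(32) = 32
2_1(32) = 2^32 = 4294967296
Cut-free depth bound = 4294967296

4294967296


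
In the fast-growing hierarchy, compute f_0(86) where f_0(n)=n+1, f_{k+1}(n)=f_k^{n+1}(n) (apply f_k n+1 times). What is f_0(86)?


f_0(86) = 86 + 1 = 87

87


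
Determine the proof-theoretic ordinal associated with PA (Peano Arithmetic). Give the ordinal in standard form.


The proof-theoretic ordinal of PA (Peano Arithmetic) is a standard result in ordinal analysis.
This ordinal is the supremum of order types of primitive recursive well-orderings
that the theory can prove to be well-ordered.
For PA (Peano Arithmetic), the proof-theoretic ordinal is epsilon_0.

epsilon_0


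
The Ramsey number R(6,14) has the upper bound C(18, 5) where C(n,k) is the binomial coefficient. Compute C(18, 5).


R(6,14) <= C(6+14-2, 6-1) = C(18, 5)
C(18, 5) = 18! / (5! * 13!)
= 8568

8568


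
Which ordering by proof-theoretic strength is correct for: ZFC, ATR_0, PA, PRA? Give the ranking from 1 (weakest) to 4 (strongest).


Ordering by consistency strength:
1. PRA
2. PA
3. ATR_0
4. ZFC


ZFC=4, ATR_0=3, PA=2, PRA=1


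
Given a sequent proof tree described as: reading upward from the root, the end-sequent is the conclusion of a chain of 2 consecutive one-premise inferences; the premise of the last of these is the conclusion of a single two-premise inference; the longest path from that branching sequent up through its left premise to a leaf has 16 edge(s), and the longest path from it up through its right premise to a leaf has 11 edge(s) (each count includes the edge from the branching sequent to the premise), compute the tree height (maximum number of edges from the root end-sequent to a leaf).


Longest path through the left premise: 16 edges (measured from the branching sequent)
Longest path through the right premise: 11 edges
Height of the subtree rooted at the branching sequent: max(16, 11) = 16
The branching sequent sits 2 edges above the root (the chain of one-premise inferences), so height = 16 + 2 = 18

18


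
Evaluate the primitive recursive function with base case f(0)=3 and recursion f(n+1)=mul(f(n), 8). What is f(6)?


f(0) = 3
f(1) = mul(f(0), 8) = mul(3, 8) = 24
f(2) = mul(f(1), 8) = mul(24, 8) = 192
f(3) = mul(f(2), 8) = mul(192, 8) = 1536
f(4) = mul(f(3), 8) = mul(1536, 8) = 12288
f(5) = mul(f(4), 8) = mul(12288, 8) = 98304
f(6) = mul(f(5), 8) = mul(98304, 8) = 786432


786432


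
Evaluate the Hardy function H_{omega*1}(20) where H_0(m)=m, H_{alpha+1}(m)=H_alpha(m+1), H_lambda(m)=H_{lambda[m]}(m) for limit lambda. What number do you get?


H_{omega*1}(20):
For the Hardy hierarchy, H_{omega*k}(n) = 2^k * n.
2^1 = 2.
2 * 20 = 40

40


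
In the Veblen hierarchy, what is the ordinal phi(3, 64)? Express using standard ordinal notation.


phi(3, 64):
phi(3, beta) = eta_beta (the beta-th eta number, fixed point of zeta).
phi(3, 64) = eta_64

eta_64


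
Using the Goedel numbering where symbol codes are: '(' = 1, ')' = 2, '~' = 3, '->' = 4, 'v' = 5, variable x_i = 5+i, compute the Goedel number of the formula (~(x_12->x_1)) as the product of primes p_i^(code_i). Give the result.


Formula: (~(x_12->x_1))
Symbol codes: [1, 3, 1, 17, 4, 6, 2, 2]
Primes: [2, 3, 5, 7, 11, 13, 17, 19]
p_1^1 = 2^1 = 2
p_2^3 = 3^3 = 27
p_3^1 = 5^1 = 5
p_4^17 = 7^17 = 232630513987207
p_5^4 = 11^4 = 14641
p_6^6 = 13^6 = 4826809
p_7^2 = 17^2 = 289
p_8^2 = 19^2 = 361
Product = 463091002998491082425771564893890

463091002998491082425771564893890


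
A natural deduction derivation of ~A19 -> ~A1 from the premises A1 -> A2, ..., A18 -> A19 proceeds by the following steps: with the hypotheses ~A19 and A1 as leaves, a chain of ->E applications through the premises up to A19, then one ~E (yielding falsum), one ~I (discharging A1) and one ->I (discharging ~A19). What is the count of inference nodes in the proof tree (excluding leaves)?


From hypothesis A1, 18 ->E steps along the 18 premises yield A19.
~E with hypothesis ~A19 gives falsum (1 node); ~I discharging A1 gives ~A1 (1 node); ->I discharging ~A19 gives the goal (1 node).
Total = 18 + 3 = 21 inference nodes.

21


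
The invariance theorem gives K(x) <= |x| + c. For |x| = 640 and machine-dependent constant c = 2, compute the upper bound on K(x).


K(x) <= |x| + c = 640 + 2 = 642

642


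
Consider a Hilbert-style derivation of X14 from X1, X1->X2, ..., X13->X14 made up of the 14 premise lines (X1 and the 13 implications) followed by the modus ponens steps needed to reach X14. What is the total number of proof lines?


We have 14 premise lines: X1 and 13 implications.
Each implication is detached once by MP, giving 13 MP lines.
14 premise lines + 13 MP lines = 27 total lines.

27


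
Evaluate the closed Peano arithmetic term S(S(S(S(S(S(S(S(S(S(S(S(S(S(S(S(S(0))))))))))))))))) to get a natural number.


Counting successors applied to 0:
17 applications of S to 0 = 17

17


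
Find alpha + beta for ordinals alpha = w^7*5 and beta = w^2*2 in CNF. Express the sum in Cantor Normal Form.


Ordinal addition w^7*5 + w^2*2:
Leading exponent of alpha (7) > leading exponent of beta (2).
Since alpha's term has higher exponent than beta's leading term,
the sum is simply alpha followed by beta.
Result = w^7*5 + w^2*2

w^7*5 + w^2*2


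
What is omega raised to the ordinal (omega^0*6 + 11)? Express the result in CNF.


omega^(omega^0*6 + 11):
omega^0 = 1, so the exponent is 6 + 11 = 17 (finite ordinal addition).
Result = omega^17, already a single CNF term.

omega^17


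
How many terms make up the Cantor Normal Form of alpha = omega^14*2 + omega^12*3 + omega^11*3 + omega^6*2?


CNF: omega^14*2 + omega^12*3 + omega^11*3 + omega^6*2
Count the summands separated by '+':
  term 1: omega^14*2
  term 2: omega^12*3
  term 3: omega^11*3
  term 4: omega^6*2
Total terms = 4

4


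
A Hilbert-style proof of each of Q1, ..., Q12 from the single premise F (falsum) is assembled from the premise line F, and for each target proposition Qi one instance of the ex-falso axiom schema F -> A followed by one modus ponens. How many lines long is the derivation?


Ex falso, line by line:
- 1 premise line (F)
- 12 targets, each needing 1 axiom instance (F -> Qi) + 1 MP = 2 lines: 2 * 12 = 24
Total = 1 + 24 = 25 lines.

25


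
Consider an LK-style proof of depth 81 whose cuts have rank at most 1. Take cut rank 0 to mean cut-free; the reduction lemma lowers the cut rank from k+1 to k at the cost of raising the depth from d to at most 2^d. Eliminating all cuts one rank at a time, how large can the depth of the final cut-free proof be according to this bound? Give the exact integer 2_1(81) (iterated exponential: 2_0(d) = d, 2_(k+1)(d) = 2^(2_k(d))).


Each rank reduction sends depth d to at most 2^d; cut rank r needs r reductions.
2_0(81) = 81
2_1(81) = 2^81 = 2417851639229258349412352
Cut-free depth bound = 2417851639229258349412352

2417851639229258349412352


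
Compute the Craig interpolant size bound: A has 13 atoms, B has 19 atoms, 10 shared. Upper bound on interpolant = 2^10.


Shared atoms = 10
Craig interpolant size bound = 2^10
= 1024

1024


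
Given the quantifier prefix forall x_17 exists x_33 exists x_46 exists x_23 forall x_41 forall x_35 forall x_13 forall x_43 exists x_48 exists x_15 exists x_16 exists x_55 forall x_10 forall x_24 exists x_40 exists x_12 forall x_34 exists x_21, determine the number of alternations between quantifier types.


Walk the prefix and count type changes:
  position 1: forall -> exists <-- alternation
  position 2: exists -> exists
  position 3: exists -> exists
  position 4: exists -> forall <-- alternation
  position 5: forall -> forall
  position 6: forall -> forall
  position 7: forall -> forall
  position 8: forall -> exists <-- alternation
  position 9: exists -> exists
  position 10: exists -> exists
  position 11: exists -> exists
  position 12: exists -> forall <-- alternation
  position 13: forall -> forall
  position 14: forall -> exists <-- alternation
  position 15: exists -> exists
  position 16: exists -> forall <-- alternation
  position 17: forall -> exists <-- alternation
Total alternations = 7

7


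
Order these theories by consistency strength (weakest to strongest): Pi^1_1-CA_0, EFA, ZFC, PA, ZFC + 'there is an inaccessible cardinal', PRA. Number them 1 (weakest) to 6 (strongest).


Ordering by consistency strength:
1. EFA
2. PRA
3. PA
4. Pi^1_1-CA_0
5. ZFC
6. ZFC + 'there is an inaccessible cardinal'


Pi^1_1-CA_0=4, EFA=1, ZFC=5, PA=3, ZFC + 'there is an inaccessible cardinal'=6, PRA=2


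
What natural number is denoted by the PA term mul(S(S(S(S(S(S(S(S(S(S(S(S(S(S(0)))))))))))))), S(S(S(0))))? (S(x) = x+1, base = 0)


mul(S^14(0), S^3(0)):
S^14(0) = 14
S^3(0) = 3
14 * 3 = 42

42


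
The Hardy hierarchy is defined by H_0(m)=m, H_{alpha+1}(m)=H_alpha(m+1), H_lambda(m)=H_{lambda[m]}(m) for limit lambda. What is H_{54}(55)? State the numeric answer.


H_54(55):
For finite ordinals k, H_k(n) = n + k (each successor step adds 1).
H_54(55) = 55 + 54 = 109

109


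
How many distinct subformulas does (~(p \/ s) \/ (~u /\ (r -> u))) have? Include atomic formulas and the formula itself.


Formula: (~(p \/ s) \/ (~u /\ (r -> u)))
Subformulas found:
  1. u
  2. s
  3. r
  4. p
  5. ~u
  6. (p \/ s)
  7. (r -> u)
  8. ~(p \/ s)
  9. (~u /\ (r -> u))
  10. (~(p \/ s) \/ (~u /\ (r -> u)))
Total distinct subformulas = 10

10


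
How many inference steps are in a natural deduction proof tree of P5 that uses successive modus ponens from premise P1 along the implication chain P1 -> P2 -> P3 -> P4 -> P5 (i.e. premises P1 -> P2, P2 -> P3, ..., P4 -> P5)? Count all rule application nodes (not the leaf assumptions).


We have a chain: P1 -> P2 -> P3 -> P4 -> P5.
Each modus ponens application produces the next variable.
The chain has 5 propositions, so 5-1 = 4 modus ponens steps.
Total inference nodes = 4

4


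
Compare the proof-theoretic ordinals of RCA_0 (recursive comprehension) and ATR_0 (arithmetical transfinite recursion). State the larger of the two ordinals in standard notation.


Proof-theoretic ordinal of RCA_0 (recursive comprehension): omega^omega
Proof-theoretic ordinal of ATR_0 (arithmetical transfinite recursion): Gamma_0
Comparing: omega^omega < Gamma_0.
The larger ordinal is Gamma_0 (from ATR_0 (arithmetical transfinite recursion)).

Gamma_0


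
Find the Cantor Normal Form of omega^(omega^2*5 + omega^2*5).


omega^(omega^2*5 + omega^2*5):
Both terms of the exponent have the same exponent 2, so they merge: omega^2*5 + omega^2*5 = omega^2*(5+5) = omega^2*10.
omega raised to a CNF ordinal is a single CNF term: Result = omega^(omega^2*10)

omega^(omega^2*10)


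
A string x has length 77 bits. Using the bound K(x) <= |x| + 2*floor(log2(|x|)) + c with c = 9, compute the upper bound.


floor(log2(77)) = 6
2 * 6 = 12
K(x) <= 77 + 12 + 9 = 98

98


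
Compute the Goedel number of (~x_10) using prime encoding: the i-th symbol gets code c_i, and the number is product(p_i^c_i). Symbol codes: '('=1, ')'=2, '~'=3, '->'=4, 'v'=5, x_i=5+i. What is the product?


Formula: (~x_10)
Symbol codes: [1, 3, 15, 2]
Primes: [2, 3, 5, 7]
p_1^1 = 2^1 = 2
p_2^3 = 3^3 = 27
p_3^15 = 5^15 = 30517578125
p_4^2 = 7^2 = 49
Product = 80749511718750

80749511718750


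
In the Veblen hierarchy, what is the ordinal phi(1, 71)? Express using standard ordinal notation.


phi(1, 71):
phi(1, beta) = epsilon_beta (the beta-th epsilon number).
phi(1, 71) = epsilon_71

epsilon_71


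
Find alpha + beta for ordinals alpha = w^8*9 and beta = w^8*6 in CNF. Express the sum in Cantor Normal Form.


Ordinal addition w^8*9 + w^8*6:
Both terms have the same exponent 8.
w^e*c + w^e*d = w^e*(c+d).
Result = w^8*(9+6) = w^8*15

w^8*15


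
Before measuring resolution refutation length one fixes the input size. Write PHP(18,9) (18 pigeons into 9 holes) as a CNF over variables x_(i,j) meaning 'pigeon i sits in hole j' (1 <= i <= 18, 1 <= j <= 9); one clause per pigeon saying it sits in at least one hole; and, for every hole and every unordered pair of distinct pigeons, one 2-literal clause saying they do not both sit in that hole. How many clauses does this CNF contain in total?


PHP(18,9): 18 pigeons, 9 holes, 18*9 = 162 variables.
- pigeon clauses: one per pigeon -> 18 clauses
- hole clauses: 9 holes * C(18,2) = 9 * 153 -> 1377 clauses
Total clauses = 18 + 1377 = 1395

1395


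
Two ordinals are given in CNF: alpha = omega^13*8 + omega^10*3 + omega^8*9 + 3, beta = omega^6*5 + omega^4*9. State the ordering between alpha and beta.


Compare term by term from highest exponent:
alpha = omega^13*8 + omega^10*3 + omega^8*9 + 3
beta = omega^6*5 + omega^4*9
Term 1: alpha has omega^13*8, beta has omega^6*5
Term 2: alpha has omega^10*3, beta has omega^4*9
Term 3: alpha has omega^8*9, beta has omega^0*0
Term 4: alpha has omega^0*3, beta has omega^0*0
Result: alpha > beta

alpha > beta


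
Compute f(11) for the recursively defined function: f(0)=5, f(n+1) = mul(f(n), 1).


f(0) = 5
f(1) = mul(f(0), 1) = mul(5, 1) = 5
f(2) = mul(f(1), 1) = mul(5, 1) = 5
f(3) = mul(f(2), 1) = mul(5, 1) = 5
f(4) = mul(f(3), 1) = mul(5, 1) = 5
f(5) = mul(f(4), 1) = mul(5, 1) = 5
f(6) = mul(f(5), 1) = mul(5, 1) = 5
f(7) = mul(f(6), 1) = mul(5, 1) = 5
f(8) = mul(f(7), 1) = mul(5, 1) = 5
f(9) = mul(f(8), 1) = mul(5, 1) = 5
f(10) = mul(f(9), 1) = mul(5, 1) = 5
f(11) = mul(f(10), 1) = mul(5, 1) = 5


5


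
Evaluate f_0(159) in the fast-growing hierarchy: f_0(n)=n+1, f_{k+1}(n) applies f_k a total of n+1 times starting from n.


f_0(159) = 159 + 1 = 160

160


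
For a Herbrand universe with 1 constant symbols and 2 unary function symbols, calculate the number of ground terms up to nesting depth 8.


Herbrand terms by depth:
Depth 0: 1 constants
Depth 1: 2 new terms (running total: 3)
Depth 2: 4 new terms (running total: 7)
Depth 3: 8 new terms (running total: 15)
Depth 4: 16 new terms (running total: 31)
Depth 5: 32 new terms (running total: 63)
Depth 6: 64 new terms (running total: 127)
Depth 7: 128 new terms (running total: 255)
Depth 8: 256 new terms (running total: 511)
Total distinct ground terms = 511

511


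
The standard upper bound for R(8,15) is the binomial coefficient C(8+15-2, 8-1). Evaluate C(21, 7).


R(8,15) <= C(8+15-2, 8-1) = C(21, 7)
C(21, 7) = 21! / (7! * 14!)
= 116280

116280


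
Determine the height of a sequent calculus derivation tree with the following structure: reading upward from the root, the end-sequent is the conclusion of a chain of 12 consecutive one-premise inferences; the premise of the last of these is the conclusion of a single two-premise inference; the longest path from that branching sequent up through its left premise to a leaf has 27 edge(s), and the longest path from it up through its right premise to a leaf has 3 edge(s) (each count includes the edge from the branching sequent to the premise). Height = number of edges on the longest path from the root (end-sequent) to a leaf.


Longest path through the left premise: 27 edges (measured from the branching sequent)
Longest path through the right premise: 3 edges
Height of the subtree rooted at the branching sequent: max(27, 3) = 27
The branching sequent sits 12 edges above the root (the chain of one-premise inferences), so height = 27 + 12 = 39

39


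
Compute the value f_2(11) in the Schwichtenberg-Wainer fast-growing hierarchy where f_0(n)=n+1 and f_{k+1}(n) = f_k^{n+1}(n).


f_2(11) = f_1^12(11)
f_1(m) = 2m + 1.
Iterating: f_1^k(n) = 2^k*(n+1) - 1.
f_2(11) = 2^12*(11+1) - 1 = 4096*12 - 1 = 49151

49151


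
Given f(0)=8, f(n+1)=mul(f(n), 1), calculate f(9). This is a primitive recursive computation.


f(0) = 8
f(1) = mul(f(0), 1) = mul(8, 1) = 8
f(2) = mul(f(1), 1) = mul(8, 1) = 8
f(3) = mul(f(2), 1) = mul(8, 1) = 8
f(4) = mul(f(3), 1) = mul(8, 1) = 8
f(5) = mul(f(4), 1) = mul(8, 1) = 8
f(6) = mul(f(5), 1) = mul(8, 1) = 8
f(7) = mul(f(6), 1) = mul(8, 1) = 8
f(8) = mul(f(7), 1) = mul(8, 1) = 8
f(9) = mul(f(8), 1) = mul(8, 1) = 8


8


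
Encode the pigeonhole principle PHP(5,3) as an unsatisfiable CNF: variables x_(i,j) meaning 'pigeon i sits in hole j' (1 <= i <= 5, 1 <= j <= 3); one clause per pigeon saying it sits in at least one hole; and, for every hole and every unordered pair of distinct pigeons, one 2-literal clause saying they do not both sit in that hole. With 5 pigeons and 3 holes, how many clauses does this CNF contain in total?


PHP(5,3): 5 pigeons, 3 holes, 5*3 = 15 variables.
- pigeon clauses: one per pigeon -> 5 clauses
- hole clauses: 3 holes * C(5,2) = 3 * 10 -> 30 clauses
Total clauses = 5 + 30 = 35

35


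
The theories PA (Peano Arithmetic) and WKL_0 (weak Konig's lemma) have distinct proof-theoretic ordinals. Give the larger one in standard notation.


Proof-theoretic ordinal of PA (Peano Arithmetic): epsilon_0
Proof-theoretic ordinal of WKL_0 (weak Konig's lemma): omega^omega
Comparing: omega^omega < epsilon_0.
The larger ordinal is epsilon_0 (from PA (Peano Arithmetic)).

epsilon_0


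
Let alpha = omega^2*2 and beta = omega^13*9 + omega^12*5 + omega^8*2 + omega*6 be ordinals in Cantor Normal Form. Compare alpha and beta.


Compare term by term from highest exponent:
alpha = omega^2*2
beta = omega^13*9 + omega^12*5 + omega^8*2 + omega*6
Term 1: alpha has omega^2*2, beta has omega^13*9
Term 2: alpha has omega^0*0, beta has omega^12*5
Term 3: alpha has omega^0*0, beta has omega^8*2
Term 4: alpha has omega^0*0, beta has omega^1*6
Result: alpha < beta

alpha < beta


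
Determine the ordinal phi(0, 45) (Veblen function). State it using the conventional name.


phi(0, 45):
phi(0, beta) = omega^beta by definition.
phi(0, 45) = omega^45

omega^45


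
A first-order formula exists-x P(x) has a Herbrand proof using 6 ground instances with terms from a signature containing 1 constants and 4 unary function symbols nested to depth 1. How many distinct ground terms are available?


Herbrand terms by depth:
Depth 0: 1 constants
Depth 1: 4 new terms (running total: 5)
Total distinct ground terms = 5

5


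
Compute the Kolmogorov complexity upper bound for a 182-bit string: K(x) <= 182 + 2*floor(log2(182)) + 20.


floor(log2(182)) = 7
2 * 7 = 14
K(x) <= 182 + 14 + 20 = 216

216


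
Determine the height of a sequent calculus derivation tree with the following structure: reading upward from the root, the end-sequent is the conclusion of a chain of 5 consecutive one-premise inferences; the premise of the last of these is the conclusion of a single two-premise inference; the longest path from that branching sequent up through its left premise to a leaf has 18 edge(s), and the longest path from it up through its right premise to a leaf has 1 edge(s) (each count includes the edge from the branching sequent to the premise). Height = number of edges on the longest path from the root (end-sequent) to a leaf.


Longest path through the left premise: 18 edges (measured from the branching sequent)
Longest path through the right premise: 1 edges
Height of the subtree rooted at the branching sequent: max(18, 1) = 18
The branching sequent sits 5 edges above the root (the chain of one-premise inferences), so height = 18 + 5 = 23

23


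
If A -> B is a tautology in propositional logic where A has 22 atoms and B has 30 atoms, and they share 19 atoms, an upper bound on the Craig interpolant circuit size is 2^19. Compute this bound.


Shared atoms = 19
Craig interpolant size bound = 2^19
= 524288

524288


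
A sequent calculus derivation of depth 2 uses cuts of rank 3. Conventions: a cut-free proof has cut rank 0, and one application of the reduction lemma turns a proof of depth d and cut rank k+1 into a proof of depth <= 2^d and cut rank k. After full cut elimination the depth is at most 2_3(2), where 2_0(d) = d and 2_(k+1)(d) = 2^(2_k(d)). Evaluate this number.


Each rank reduction sends depth d to at most 2^d; cut rank r needs r reductions.
2_0(2) = 2
2_1(2) = 2^2 = 4
2_2(2) = 2^4 = 16
2_3(2) = 2^16 = 65536
Cut-free depth bound = 65536

65536
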